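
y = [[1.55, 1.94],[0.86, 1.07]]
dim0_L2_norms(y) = [1.77, 2.22]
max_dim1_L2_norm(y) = 2.48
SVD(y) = [[-0.88, -0.48], [-0.48, 0.88]] @ diag([2.8373557806051934, 0.0034891641251588645]) @ [[-0.62, -0.78], [0.78, -0.62]]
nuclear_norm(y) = 2.84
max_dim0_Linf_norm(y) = 1.94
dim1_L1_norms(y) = [3.49, 1.93]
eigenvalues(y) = [2.62, -0.0]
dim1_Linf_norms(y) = [1.94, 1.07]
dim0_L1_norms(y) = [2.41, 3.01]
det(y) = -0.01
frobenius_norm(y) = 2.84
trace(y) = 2.62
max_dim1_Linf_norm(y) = 1.94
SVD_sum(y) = [[1.55,  1.94], [0.86,  1.07]] + [[-0.00, 0.0], [0.00, -0.00]]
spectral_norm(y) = 2.84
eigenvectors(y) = [[0.87,-0.78], [0.48,0.63]]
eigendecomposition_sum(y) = [[1.55, 1.94], [0.86, 1.07]] + [[-0.00, 0.00], [0.00, -0.00]]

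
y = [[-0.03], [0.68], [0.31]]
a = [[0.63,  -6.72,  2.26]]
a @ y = [[-3.89]]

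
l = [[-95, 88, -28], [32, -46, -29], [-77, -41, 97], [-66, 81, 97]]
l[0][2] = -28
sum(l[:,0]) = -206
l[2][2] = 97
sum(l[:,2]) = 137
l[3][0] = -66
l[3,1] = 81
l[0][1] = 88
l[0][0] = -95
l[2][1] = -41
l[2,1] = -41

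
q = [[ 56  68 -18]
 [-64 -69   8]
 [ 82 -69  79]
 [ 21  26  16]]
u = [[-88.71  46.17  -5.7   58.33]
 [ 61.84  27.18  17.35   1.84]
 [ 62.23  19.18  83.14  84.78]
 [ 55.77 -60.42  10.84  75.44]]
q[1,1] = -69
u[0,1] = 46.17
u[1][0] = 61.84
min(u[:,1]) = -60.42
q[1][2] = 8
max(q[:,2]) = 79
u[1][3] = 1.84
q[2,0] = 82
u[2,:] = [62.23, 19.18, 83.14, 84.78]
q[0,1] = 68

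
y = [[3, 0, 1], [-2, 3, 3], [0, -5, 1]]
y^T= [[3, -2, 0], [0, 3, -5], [1, 3, 1]]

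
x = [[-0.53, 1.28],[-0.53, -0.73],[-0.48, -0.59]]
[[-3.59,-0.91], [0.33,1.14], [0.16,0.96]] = x @ [[2.07, -0.74],[-1.95, -1.02]]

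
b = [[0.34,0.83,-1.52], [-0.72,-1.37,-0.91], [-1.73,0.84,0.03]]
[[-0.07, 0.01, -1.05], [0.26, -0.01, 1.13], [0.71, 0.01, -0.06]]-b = [[-0.41, -0.82, 0.47], [0.98, 1.36, 2.04], [2.44, -0.83, -0.09]]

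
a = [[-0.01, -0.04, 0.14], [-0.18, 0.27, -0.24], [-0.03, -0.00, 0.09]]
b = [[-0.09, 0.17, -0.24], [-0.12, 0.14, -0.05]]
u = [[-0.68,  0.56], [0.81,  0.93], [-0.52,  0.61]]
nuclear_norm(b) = 0.45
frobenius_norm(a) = 0.44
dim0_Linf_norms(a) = [0.18, 0.27, 0.24]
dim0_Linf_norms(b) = [0.12, 0.17, 0.24]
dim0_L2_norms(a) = [0.18, 0.27, 0.29]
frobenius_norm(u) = 1.71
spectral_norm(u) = 1.25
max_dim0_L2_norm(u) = 1.25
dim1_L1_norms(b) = [0.5, 0.31]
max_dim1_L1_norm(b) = 0.5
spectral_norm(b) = 0.35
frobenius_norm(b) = 0.36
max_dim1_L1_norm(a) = 0.69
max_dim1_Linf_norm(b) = 0.24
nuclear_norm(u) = 2.42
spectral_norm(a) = 0.42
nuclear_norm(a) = 0.55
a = u @ b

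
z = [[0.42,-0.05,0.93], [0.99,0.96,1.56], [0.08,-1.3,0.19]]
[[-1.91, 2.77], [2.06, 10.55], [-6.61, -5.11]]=z@[[0.81, 4.68], [4.82, 4.38], [-2.16, 1.1]]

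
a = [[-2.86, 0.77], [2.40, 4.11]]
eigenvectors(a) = [[-0.95, -0.11],  [0.32, -0.99]]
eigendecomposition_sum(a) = [[-3.01, 0.32], [1.00, -0.11]] + [[0.15, 0.45], [1.4, 4.22]]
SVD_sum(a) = [[-0.73,  -0.92], [2.93,  3.69]] + [[-2.13, 1.69],[-0.53, 0.42]]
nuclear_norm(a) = 7.66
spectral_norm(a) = 4.86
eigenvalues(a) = [-3.12, 4.37]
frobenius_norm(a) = 5.61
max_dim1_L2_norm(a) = 4.76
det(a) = -13.60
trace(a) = 1.25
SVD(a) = [[-0.24, 0.97], [0.97, 0.24]] @ diag([4.855563837881658, 2.80144602237058]) @ [[0.62, 0.78], [-0.78, 0.62]]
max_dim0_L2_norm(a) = 4.18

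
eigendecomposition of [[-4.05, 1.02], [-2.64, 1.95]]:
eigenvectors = [[-0.90, -0.18],[-0.43, -0.98]]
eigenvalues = [-3.56, 1.46]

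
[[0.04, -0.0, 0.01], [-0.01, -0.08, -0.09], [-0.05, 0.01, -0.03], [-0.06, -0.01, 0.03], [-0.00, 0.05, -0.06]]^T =[[0.04, -0.01, -0.05, -0.06, -0.00],  [-0.00, -0.08, 0.01, -0.01, 0.05],  [0.01, -0.09, -0.03, 0.03, -0.06]]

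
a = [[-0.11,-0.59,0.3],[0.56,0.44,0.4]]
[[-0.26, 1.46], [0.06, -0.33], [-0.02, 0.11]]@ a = [[0.85, 0.8, 0.51], [-0.19, -0.18, -0.11], [0.06, 0.06, 0.04]]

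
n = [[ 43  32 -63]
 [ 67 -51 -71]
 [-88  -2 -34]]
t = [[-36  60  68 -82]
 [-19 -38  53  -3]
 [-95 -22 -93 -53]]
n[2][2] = -34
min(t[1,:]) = -38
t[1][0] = -19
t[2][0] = -95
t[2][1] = -22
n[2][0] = -88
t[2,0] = -95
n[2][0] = -88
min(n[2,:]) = -88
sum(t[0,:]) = 10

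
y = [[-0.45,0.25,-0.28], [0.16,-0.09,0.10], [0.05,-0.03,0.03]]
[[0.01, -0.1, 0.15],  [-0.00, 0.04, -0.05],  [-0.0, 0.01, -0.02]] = y@ [[0.07, 0.28, 0.01],[0.34, -0.11, 0.24],[0.16, -0.19, -0.32]]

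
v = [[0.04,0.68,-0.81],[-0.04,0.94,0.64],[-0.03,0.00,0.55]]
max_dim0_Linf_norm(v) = 0.94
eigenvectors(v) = [[1.0, -0.69, -0.8], [0.01, -0.72, -0.57], [0.05, 0.07, 0.17]]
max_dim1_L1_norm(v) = 1.62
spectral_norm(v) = 1.19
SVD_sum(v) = [[0.01, -0.14, -0.18], [-0.05, 0.66, 0.85], [-0.02, 0.27, 0.34]] + [[0.03,0.82,-0.63], [0.01,0.28,-0.21], [-0.01,-0.27,0.21]] + [[-0.00, -0.00, -0.0], [0.00, 0.00, 0.0], [-0.0, -0.0, -0.00]]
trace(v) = 1.53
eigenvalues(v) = [-0.0, 0.84, 0.69]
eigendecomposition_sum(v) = [[-0.00,  0.00,  -0.0], [-0.0,  0.0,  -0.00], [-0.0,  0.0,  -0.0]] + [[-0.20, 1.34, 3.52], [-0.21, 1.4, 3.70], [0.02, -0.14, -0.37]] + [[0.24, -0.66, -4.33], [0.17, -0.46, -3.06], [-0.05, 0.14, 0.92]]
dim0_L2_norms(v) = [0.06, 1.16, 1.17]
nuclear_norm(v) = 2.33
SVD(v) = [[0.19, 0.91, 0.38],[-0.91, 0.31, -0.28],[-0.37, -0.3, 0.88]] @ diag([1.1883129620684334, 1.142896438043294, 0.00018996867445315052]) @ [[0.05, -0.61, -0.79], [0.03, 0.79, -0.61], [-1.00, -0.01, -0.05]]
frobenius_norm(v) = 1.65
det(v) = -0.00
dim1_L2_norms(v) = [1.06, 1.14, 0.55]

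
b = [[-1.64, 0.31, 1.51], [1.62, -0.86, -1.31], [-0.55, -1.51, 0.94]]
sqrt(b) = [[(-0.35+0.7j), (-0.47-0.58j), (0.63-0.52j)], [0.29-0.86j, (0.33+0.71j), -0.31+0.63j], [-0.80-0.26j, -1.01+0.21j, (1.2+0.19j)]]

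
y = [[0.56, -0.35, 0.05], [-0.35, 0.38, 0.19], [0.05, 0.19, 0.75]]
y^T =[[0.56, -0.35, 0.05],  [-0.35, 0.38, 0.19],  [0.05, 0.19, 0.75]]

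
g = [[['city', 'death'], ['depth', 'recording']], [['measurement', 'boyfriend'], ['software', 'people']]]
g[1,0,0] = 'measurement'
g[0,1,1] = 'recording'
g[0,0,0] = 'city'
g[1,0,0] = 'measurement'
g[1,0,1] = 'boyfriend'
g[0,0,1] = 'death'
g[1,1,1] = 'people'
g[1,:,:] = [['measurement', 'boyfriend'], ['software', 'people']]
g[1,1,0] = 'software'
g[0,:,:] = [['city', 'death'], ['depth', 'recording']]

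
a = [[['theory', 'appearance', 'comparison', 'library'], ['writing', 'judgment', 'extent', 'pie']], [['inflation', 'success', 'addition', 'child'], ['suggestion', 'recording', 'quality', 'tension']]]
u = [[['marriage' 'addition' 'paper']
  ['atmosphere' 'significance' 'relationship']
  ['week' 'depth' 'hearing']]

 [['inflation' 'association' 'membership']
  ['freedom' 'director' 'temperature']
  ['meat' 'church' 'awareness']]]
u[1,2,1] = 'church'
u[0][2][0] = 'week'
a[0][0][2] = 'comparison'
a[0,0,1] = 'appearance'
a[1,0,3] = 'child'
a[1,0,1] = 'success'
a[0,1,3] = 'pie'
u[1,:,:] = [['inflation', 'association', 'membership'], ['freedom', 'director', 'temperature'], ['meat', 'church', 'awareness']]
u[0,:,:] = [['marriage', 'addition', 'paper'], ['atmosphere', 'significance', 'relationship'], ['week', 'depth', 'hearing']]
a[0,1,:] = ['writing', 'judgment', 'extent', 'pie']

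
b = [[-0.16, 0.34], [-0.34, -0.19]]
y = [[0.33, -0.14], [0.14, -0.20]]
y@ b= [[-0.01, 0.14],[0.05, 0.09]]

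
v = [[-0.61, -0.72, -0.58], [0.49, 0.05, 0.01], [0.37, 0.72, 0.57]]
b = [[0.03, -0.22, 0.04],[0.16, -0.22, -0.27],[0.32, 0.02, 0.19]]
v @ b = [[-0.32, 0.28, 0.06], [0.03, -0.12, 0.01], [0.31, -0.23, -0.07]]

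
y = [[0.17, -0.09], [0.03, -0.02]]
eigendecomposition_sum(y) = [[0.17, -0.09], [0.03, -0.02]] + [[0.00,  -0.0], [0.00,  -0.0]]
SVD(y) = [[-0.98, -0.18], [-0.18, 0.98]] @ diag([0.1956711577873491, 0.0035774306643636474]) @ [[-0.88, 0.47],[-0.47, -0.88]]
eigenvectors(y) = [[0.99,  0.46],[0.17,  0.89]]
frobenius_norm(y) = 0.20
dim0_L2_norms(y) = [0.17, 0.09]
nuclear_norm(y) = 0.20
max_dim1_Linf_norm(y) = 0.17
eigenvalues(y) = [0.15, -0.0]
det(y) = -0.00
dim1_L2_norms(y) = [0.19, 0.04]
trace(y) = 0.15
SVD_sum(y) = [[0.17,  -0.09], [0.03,  -0.02]] + [[0.0, 0.00], [-0.00, -0.00]]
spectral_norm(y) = 0.20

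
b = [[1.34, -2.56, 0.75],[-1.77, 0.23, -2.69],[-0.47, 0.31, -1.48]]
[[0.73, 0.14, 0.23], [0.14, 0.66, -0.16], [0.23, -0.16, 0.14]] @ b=[[0.62,-1.77,-0.17], [-0.91,-0.26,-1.43], [0.53,-0.58,0.40]]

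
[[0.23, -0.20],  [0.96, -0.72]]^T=[[0.23,0.96], [-0.2,-0.72]]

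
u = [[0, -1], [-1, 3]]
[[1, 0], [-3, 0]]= u @ [[0, 0], [-1, 0]]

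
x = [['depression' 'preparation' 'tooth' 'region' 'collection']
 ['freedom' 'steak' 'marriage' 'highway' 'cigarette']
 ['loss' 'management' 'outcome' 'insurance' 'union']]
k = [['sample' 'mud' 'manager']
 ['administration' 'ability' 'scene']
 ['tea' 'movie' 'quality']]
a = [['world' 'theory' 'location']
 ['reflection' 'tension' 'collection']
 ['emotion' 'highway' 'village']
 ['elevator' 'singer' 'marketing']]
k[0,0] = 'sample'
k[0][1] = 'mud'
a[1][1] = 'tension'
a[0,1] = 'theory'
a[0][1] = 'theory'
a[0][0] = 'world'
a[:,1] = ['theory', 'tension', 'highway', 'singer']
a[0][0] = 'world'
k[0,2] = 'manager'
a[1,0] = 'reflection'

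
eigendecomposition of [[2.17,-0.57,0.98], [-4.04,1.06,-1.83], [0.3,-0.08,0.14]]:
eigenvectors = [[-0.47, 0.17, -0.45], [0.88, 0.97, -0.19], [-0.07, 0.19, 0.87]]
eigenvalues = [3.37, -0.0, 0.0]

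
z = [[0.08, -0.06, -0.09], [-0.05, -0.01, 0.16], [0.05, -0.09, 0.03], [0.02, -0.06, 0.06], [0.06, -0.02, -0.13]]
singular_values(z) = [0.25, 0.15, 0.0]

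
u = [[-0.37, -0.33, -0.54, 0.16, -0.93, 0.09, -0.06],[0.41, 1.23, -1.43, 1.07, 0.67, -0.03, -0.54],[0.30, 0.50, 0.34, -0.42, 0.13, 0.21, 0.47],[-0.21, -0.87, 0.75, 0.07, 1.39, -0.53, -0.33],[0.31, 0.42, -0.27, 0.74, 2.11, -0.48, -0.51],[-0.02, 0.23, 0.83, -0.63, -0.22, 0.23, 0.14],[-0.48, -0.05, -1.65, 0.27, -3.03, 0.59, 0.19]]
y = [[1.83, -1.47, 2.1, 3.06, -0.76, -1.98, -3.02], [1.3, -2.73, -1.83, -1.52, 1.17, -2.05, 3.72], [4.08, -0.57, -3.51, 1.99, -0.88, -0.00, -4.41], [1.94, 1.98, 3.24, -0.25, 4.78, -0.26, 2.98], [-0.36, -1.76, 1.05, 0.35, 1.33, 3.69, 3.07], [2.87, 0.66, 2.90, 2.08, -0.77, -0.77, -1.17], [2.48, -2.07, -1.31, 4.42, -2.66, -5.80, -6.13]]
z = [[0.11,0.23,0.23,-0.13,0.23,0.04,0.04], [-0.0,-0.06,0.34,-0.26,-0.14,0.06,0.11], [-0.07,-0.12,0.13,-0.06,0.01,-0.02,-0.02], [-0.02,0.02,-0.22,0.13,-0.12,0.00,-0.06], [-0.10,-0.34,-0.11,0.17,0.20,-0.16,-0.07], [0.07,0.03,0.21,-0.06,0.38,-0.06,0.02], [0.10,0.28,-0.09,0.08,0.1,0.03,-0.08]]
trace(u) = 3.80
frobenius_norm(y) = 18.27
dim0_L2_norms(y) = [6.32, 4.66, 6.47, 6.3, 5.92, 7.49, 9.98]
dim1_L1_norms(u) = [2.48, 5.38, 2.37, 4.15, 4.84, 2.3, 6.26]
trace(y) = -10.23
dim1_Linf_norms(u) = [0.93, 1.43, 0.5, 1.39, 2.11, 0.83, 3.03]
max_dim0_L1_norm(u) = 8.48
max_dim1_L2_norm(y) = 10.49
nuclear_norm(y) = 39.04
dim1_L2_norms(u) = [1.2, 2.37, 0.96, 1.92, 2.42, 1.12, 3.55]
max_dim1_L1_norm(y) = 24.87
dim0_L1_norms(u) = [2.1, 3.63, 5.81, 3.36, 8.48, 2.16, 2.24]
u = y @ z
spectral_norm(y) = 14.11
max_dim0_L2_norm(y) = 9.98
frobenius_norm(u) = 5.60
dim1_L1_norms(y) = [14.22, 14.32, 15.44, 15.43, 11.61, 11.22, 24.87]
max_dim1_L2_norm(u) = 3.55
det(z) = -0.00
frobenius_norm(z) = 1.05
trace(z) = 0.37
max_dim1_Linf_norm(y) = 6.13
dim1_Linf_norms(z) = [0.23, 0.34, 0.13, 0.22, 0.34, 0.38, 0.28]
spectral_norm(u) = 4.49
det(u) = 0.00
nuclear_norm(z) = 1.90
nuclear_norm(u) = 9.51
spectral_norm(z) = 0.71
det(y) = -15695.86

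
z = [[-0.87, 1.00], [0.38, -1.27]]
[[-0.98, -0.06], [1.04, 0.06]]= z @ [[0.29, 0.02],[-0.73, -0.04]]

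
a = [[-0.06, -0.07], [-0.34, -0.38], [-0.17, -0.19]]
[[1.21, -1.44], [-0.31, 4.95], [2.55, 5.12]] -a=[[1.27, -1.37],[0.03, 5.33],[2.72, 5.31]]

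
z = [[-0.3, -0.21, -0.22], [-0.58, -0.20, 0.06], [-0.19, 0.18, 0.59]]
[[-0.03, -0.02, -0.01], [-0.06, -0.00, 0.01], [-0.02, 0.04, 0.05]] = z @ [[0.09, 0.03, -0.03], [0.04, -0.05, 0.06], [-0.02, 0.1, 0.05]]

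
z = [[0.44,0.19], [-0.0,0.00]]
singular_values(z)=[0.48, 0.0]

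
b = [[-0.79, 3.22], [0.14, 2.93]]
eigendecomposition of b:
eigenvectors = [[-1.0, -0.64], [0.04, -0.77]]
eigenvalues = [-0.91, 3.05]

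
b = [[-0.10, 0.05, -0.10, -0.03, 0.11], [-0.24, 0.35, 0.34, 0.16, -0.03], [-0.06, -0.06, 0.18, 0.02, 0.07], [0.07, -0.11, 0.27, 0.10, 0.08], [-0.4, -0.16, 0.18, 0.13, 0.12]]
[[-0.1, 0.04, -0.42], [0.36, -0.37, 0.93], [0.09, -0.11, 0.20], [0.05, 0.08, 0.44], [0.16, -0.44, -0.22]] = b@[[-0.47, 1.34, 0.75], [0.09, 0.2, 0.9], [0.72, -0.60, 2.24], [-0.35, 0.75, -0.04], [-0.82, 1.14, -1.48]]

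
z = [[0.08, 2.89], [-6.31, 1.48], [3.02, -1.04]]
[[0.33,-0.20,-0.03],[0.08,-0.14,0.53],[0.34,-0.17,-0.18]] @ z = [[1.20, 0.69],  [2.49, -0.53],  [0.56, 0.92]]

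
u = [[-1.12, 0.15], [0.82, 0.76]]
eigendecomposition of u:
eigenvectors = [[-0.92, -0.08], [0.39, -1.00]]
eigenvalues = [-1.18, 0.82]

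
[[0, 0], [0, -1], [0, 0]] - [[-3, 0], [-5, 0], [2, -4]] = [[3, 0], [5, -1], [-2, 4]]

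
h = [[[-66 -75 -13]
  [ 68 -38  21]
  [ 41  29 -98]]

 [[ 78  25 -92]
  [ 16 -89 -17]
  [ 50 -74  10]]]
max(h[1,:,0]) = 78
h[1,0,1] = 25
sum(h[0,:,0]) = 43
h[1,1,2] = -17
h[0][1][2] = 21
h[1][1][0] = 16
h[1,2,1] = -74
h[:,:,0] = [[-66, 68, 41], [78, 16, 50]]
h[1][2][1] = -74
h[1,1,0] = 16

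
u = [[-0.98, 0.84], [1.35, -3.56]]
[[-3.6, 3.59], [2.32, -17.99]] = u @ [[4.62,  0.99], [1.1,  5.43]]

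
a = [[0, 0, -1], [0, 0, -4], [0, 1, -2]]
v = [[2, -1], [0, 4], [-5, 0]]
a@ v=[[5, 0], [20, 0], [10, 4]]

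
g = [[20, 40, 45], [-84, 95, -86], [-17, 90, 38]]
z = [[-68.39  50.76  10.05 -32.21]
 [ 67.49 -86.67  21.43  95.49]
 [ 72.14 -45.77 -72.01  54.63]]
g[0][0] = 20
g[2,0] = -17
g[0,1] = 40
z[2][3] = 54.63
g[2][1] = 90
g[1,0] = -84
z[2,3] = 54.63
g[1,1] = 95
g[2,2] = 38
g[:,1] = [40, 95, 90]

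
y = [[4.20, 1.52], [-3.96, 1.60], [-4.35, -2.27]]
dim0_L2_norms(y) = [7.23, 3.17]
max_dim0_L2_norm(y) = 7.23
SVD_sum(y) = [[4.32, 0.97], [-3.43, -0.77], [-4.63, -1.03]] + [[-0.12, 0.55], [-0.53, 2.37], [0.28, -1.24]]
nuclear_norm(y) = 10.17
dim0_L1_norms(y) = [12.51, 5.39]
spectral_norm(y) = 7.38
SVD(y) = [[-0.60, -0.20], [0.48, -0.87], [0.64, 0.45]] @ diag([7.379685512939117, 2.7942157629854765]) @ [[-0.98, -0.22], [0.22, -0.98]]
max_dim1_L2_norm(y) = 4.91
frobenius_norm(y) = 7.89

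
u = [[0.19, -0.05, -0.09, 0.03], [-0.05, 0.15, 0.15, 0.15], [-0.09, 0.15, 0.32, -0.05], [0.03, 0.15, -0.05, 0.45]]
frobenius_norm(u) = 0.69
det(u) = 0.00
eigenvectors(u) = [[-0.92,0.07,0.39,-0.0], [-0.09,0.83,-0.36,0.41], [-0.38,-0.43,-0.81,0.09], [0.07,-0.34,0.24,0.91]]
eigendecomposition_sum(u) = [[0.12, 0.01, 0.05, -0.01], [0.01, 0.0, 0.0, -0.0], [0.05, 0.00, 0.02, -0.0], [-0.01, -0.00, -0.00, 0.0]] + [[0.00, 0.0, -0.0, -0.00], [0.00, 0.01, -0.0, -0.0], [-0.0, -0.00, 0.00, 0.00], [-0.0, -0.0, 0.00, 0.00]] + [[0.07, -0.06, -0.14, 0.04], [-0.06, 0.06, 0.13, -0.04], [-0.14, 0.13, 0.29, -0.09], [0.04, -0.04, -0.09, 0.03]] + [[0.0, -0.0, -0.0, -0.0], [-0.0, 0.09, 0.02, 0.19], [-0.0, 0.02, 0.0, 0.04], [-0.00, 0.19, 0.04, 0.42]]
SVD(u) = [[0.0, 0.39, -0.92, -0.07], [-0.41, -0.36, -0.09, -0.83], [-0.09, -0.81, -0.38, 0.43], [-0.91, 0.24, 0.07, 0.34]] @ diag([0.5130678007236681, 0.4437763806439553, 0.14584407512841183, 0.007311743503964719]) @ [[0.00, -0.41, -0.09, -0.91], [0.39, -0.36, -0.81, 0.24], [-0.92, -0.09, -0.38, 0.07], [-0.07, -0.83, 0.43, 0.34]]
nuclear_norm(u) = 1.11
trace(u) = 1.11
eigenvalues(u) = [0.15, 0.01, 0.44, 0.51]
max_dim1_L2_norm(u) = 0.48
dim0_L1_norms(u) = [0.36, 0.5, 0.61, 0.68]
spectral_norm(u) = 0.51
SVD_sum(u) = [[0.00, -0.00, -0.00, -0.00], [-0.00, 0.09, 0.02, 0.19], [-0.00, 0.02, 0.0, 0.04], [-0.00, 0.19, 0.04, 0.42]] + [[0.07,-0.06,-0.14,0.04],[-0.06,0.06,0.13,-0.04],[-0.14,0.13,0.29,-0.09],[0.04,-0.04,-0.09,0.03]] + [[0.12, 0.01, 0.05, -0.01], [0.01, 0.0, 0.0, -0.0], [0.05, 0.0, 0.02, -0.00], [-0.01, -0.00, -0.00, 0.00]] + [[0.0, 0.0, -0.00, -0.00], [0.00, 0.01, -0.00, -0.00], [-0.00, -0.00, 0.00, 0.00], [-0.00, -0.00, 0.00, 0.0]]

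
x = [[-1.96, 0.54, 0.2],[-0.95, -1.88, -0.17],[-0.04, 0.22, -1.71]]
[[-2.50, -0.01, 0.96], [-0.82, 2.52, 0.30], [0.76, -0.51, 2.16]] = x @ [[1.19, -0.31, -0.55], [-0.12, -1.2, 0.23], [-0.49, 0.15, -1.22]]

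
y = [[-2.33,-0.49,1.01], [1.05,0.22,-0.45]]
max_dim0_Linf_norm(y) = 2.33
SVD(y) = [[-0.91, 0.41], [0.41, 0.91]] @ diag([2.835926883202339, 0.004325867574037167]) @ [[0.9, 0.19, -0.39], [0.41, -0.09, 0.91]]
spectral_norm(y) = 2.84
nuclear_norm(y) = 2.84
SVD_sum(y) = [[-2.33, -0.49, 1.01], [1.05, 0.22, -0.45]] + [[0.00, -0.00, 0.00], [0.00, -0.00, 0.0]]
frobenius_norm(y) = 2.84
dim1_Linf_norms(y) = [2.33, 1.05]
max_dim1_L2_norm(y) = 2.59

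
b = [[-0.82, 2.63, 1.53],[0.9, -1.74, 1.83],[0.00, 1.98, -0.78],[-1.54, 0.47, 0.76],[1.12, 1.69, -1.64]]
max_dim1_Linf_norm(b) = 2.63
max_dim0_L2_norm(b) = 4.12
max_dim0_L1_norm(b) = 8.51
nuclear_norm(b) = 9.21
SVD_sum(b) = [[-0.26, 2.01, -0.64], [0.29, -2.18, 0.7], [-0.26, 1.99, -0.64], [-0.05, 0.38, -0.12], [-0.24, 1.85, -0.59]] + [[-1.13, 0.45, 1.86], [-0.37, 0.15, 0.61], [0.13, -0.05, -0.21], [-0.77, 0.3, 1.27], [0.82, -0.32, -1.34]] + [[0.58,0.17,0.31], [0.98,0.3,0.53], [0.13,0.04,0.07], [-0.72,-0.22,-0.39], [0.54,0.16,0.29]]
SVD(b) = [[0.50, 0.69, 0.39],  [-0.54, 0.22, 0.67],  [0.49, -0.08, 0.09],  [0.09, 0.47, -0.49],  [0.46, -0.50, 0.37]] @ diag([4.274418998204765, 3.2263989303885148, 1.7132986224747981]) @ [[-0.12, 0.95, -0.30], [-0.51, 0.2, 0.84], [0.85, 0.26, 0.46]]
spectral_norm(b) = 4.27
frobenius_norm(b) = 5.62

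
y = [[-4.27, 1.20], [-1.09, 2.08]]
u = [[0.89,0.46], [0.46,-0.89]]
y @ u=[[-3.25, -3.03], [-0.01, -2.35]]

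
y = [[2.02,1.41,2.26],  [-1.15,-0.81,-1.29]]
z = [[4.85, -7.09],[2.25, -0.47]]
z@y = [[17.95, 12.58, 20.11], [5.09, 3.55, 5.69]]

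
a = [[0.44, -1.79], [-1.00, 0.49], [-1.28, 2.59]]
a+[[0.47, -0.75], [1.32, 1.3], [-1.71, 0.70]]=[[0.91, -2.54],[0.32, 1.79],[-2.99, 3.29]]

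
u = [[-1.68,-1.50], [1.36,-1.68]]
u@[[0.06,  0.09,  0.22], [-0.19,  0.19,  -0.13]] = [[0.18,-0.44,-0.17], [0.40,-0.2,0.52]]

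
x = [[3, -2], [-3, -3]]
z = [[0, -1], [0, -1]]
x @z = [[0, -1], [0, 6]]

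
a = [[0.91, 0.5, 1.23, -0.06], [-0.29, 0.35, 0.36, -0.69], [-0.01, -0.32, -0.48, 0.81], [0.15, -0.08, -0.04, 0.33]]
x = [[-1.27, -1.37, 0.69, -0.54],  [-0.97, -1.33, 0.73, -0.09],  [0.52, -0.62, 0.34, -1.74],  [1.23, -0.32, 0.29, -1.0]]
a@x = [[-1.07, -2.66, 1.39, -2.62],[-0.63, -0.07, -0.02, 0.19],[1.07, 0.48, -0.17, 0.06],[0.27, -0.18, 0.13, -0.33]]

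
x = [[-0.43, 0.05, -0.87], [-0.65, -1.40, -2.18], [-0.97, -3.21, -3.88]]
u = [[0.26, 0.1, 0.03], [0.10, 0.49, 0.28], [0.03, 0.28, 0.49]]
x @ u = [[-0.13, -0.26, -0.43], [-0.37, -1.36, -1.48], [-0.69, -2.76, -2.83]]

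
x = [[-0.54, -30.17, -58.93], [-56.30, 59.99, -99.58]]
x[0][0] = -0.54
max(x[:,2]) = -58.93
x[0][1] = -30.17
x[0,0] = -0.54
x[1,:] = [-56.3, 59.99, -99.58]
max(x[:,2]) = -58.93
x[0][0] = -0.54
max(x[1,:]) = 59.99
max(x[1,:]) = 59.99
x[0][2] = -58.93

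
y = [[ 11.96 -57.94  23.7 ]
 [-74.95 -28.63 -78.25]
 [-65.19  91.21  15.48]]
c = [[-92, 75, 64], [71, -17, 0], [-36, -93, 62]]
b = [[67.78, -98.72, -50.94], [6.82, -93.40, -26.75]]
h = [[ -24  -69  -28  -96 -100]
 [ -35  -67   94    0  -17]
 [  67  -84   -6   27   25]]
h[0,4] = -100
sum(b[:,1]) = -192.12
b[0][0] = 67.78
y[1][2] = -78.25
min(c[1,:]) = -17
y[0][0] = 11.96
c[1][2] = 0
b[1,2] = -26.75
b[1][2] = -26.75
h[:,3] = [-96, 0, 27]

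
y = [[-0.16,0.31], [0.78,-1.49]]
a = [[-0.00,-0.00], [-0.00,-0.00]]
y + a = [[-0.16, 0.31], [0.78, -1.49]]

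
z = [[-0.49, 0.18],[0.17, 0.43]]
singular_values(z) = [0.52, 0.46]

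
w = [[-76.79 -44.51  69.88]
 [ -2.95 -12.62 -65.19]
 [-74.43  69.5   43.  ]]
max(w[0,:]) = 69.88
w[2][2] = 43.0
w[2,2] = 43.0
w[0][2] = 69.88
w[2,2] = 43.0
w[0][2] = 69.88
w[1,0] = -2.95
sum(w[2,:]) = 38.06999999999999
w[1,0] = -2.95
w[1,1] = -12.62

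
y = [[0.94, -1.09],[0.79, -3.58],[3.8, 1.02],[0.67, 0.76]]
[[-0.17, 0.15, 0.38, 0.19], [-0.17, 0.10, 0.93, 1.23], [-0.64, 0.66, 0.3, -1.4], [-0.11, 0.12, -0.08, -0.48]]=y@ [[-0.17, 0.17, 0.14, -0.26],[0.01, 0.01, -0.23, -0.4]]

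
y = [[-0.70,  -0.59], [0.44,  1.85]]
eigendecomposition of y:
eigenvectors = [[-0.98, 0.23], [0.18, -0.97]]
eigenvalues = [-0.59, 1.74]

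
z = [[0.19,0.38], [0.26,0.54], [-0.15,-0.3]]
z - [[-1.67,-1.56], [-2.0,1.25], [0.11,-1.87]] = [[1.86, 1.94], [2.26, -0.71], [-0.26, 1.57]]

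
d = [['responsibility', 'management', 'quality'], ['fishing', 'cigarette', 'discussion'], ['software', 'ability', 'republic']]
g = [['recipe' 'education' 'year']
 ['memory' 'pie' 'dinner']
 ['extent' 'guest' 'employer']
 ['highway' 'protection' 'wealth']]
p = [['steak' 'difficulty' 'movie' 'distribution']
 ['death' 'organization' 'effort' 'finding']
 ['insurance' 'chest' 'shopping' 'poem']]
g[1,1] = 'pie'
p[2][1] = 'chest'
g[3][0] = 'highway'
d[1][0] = 'fishing'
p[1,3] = 'finding'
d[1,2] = 'discussion'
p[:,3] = ['distribution', 'finding', 'poem']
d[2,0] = 'software'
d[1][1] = 'cigarette'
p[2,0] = 'insurance'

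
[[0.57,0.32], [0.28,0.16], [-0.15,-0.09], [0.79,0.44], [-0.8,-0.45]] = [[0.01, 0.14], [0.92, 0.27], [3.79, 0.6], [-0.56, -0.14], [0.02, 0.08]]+[[0.56, 0.18], [-0.64, -0.11], [-3.94, -0.69], [1.35, 0.58], [-0.82, -0.53]]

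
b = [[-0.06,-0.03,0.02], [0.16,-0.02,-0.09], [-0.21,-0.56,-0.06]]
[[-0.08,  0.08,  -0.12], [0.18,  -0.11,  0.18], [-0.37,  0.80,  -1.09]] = b @ [[1.34, -0.14, 1.41], [0.11, -1.52, 1.40], [0.38, 1.34, 0.18]]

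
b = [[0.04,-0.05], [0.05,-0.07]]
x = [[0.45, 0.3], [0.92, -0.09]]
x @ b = [[0.03, -0.04], [0.03, -0.04]]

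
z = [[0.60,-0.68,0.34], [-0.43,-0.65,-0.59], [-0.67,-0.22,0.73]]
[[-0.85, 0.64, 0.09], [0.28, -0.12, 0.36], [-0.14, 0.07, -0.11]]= z @ [[-0.57, 0.41, -0.03], [0.46, -0.4, -0.29], [-0.57, 0.35, -0.27]]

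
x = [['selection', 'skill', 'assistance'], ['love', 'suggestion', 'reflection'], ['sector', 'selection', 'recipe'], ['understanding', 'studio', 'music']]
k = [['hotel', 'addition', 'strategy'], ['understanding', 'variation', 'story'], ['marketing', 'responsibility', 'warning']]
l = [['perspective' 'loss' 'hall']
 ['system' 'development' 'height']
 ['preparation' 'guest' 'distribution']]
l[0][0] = 'perspective'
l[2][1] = 'guest'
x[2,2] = 'recipe'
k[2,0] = 'marketing'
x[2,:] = ['sector', 'selection', 'recipe']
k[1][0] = 'understanding'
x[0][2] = 'assistance'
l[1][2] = 'height'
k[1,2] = 'story'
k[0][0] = 'hotel'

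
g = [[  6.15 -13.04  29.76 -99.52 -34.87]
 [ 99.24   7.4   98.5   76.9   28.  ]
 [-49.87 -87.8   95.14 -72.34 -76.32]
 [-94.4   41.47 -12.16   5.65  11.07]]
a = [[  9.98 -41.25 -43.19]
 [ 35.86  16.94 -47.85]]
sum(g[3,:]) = -48.370000000000005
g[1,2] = 98.5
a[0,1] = -41.25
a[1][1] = 16.94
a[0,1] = -41.25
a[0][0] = 9.98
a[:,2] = [-43.19, -47.85]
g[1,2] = 98.5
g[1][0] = 99.24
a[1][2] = -47.85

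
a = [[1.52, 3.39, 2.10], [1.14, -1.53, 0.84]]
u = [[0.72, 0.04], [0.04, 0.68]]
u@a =[[1.14, 2.38, 1.55], [0.84, -0.9, 0.66]]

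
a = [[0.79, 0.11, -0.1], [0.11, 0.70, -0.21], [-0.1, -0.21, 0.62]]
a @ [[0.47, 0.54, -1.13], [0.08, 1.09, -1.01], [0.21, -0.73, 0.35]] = [[0.36, 0.62, -1.04], [0.06, 0.98, -0.90], [0.07, -0.74, 0.54]]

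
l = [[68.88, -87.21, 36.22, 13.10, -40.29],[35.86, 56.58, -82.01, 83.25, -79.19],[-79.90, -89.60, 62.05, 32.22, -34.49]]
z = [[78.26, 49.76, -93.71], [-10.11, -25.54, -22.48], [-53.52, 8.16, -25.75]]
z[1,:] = [-10.11, -25.54, -22.48]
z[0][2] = -93.71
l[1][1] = 56.58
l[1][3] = 83.25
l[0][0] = 68.88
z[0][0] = 78.26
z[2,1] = 8.16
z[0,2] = -93.71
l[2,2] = 62.05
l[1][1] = 56.58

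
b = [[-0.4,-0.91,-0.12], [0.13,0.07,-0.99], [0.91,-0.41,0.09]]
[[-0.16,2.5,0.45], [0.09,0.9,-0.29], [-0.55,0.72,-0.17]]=b@ [[-0.42, -0.22, -0.37],[0.38, -2.50, -0.36],[-0.12, -1.11, 0.22]]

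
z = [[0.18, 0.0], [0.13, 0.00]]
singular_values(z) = [0.22, 0.0]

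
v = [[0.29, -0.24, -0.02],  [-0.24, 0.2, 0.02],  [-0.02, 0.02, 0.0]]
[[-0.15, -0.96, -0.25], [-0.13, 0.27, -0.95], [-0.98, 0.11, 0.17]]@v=[[0.19, -0.16, -0.02], [-0.08, 0.07, 0.01], [-0.31, 0.26, 0.02]]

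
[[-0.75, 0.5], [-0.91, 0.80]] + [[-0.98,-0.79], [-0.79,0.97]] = [[-1.73, -0.29], [-1.70, 1.77]]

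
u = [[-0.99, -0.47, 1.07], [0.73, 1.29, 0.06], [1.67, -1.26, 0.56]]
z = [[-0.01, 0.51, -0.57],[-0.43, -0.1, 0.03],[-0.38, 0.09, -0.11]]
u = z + [[-0.98, -0.98, 1.64], [1.16, 1.39, 0.03], [2.05, -1.35, 0.67]]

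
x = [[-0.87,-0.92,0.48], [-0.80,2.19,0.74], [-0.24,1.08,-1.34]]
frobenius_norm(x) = 3.29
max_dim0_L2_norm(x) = 2.61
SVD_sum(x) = [[0.15, -0.72, 0.02],[-0.47, 2.24, -0.06],[-0.24, 1.12, -0.03]] + [[-0.33, -0.05, 0.77],[-0.34, -0.05, 0.79],[0.47, 0.07, -1.1]] + [[-0.69, -0.16, -0.31], [0.01, 0.00, 0.01], [-0.47, -0.11, -0.21]]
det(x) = 4.24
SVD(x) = [[-0.28, 0.49, -0.83], [0.86, 0.51, 0.02], [0.43, -0.71, -0.56]] @ diag([2.659527086956619, 1.6984180012518633, 0.9377056930442856]) @ [[-0.21, 0.98, -0.03], [-0.39, -0.06, 0.92], [0.9, 0.2, 0.4]]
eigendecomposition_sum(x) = [[0.13, -0.53, -0.08], [-0.57, 2.35, 0.37], [-0.16, 0.68, 0.11]] + [[-1.03,0.16,-1.36], [-0.24,0.04,-0.32], [-0.05,0.01,-0.07]] + [[0.03,-0.55,1.93], [0.01,-0.2,0.69], [-0.02,0.39,-1.38]]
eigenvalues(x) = [2.58, -1.06, -1.54]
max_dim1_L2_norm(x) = 2.45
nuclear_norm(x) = 5.30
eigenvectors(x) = [[0.21,-0.97,-0.78], [-0.94,-0.23,-0.28], [-0.27,-0.05,0.56]]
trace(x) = -0.02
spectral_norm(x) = 2.66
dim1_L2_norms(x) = [1.35, 2.45, 1.74]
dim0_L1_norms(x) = [1.91, 4.19, 2.56]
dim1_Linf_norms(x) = [0.92, 2.19, 1.34]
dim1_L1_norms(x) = [2.27, 3.73, 2.66]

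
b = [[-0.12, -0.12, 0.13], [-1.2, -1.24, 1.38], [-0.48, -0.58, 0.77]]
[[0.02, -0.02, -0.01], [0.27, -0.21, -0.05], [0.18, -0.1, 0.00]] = b @ [[0.22,0.01,0.34], [-0.14,0.16,-0.31], [0.26,0.0,-0.02]]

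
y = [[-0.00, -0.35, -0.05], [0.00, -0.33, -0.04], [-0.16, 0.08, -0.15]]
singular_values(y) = [0.49, 0.22, 0.0]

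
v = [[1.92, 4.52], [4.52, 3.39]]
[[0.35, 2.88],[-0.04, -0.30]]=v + [[-1.57, -1.64], [-4.56, -3.69]]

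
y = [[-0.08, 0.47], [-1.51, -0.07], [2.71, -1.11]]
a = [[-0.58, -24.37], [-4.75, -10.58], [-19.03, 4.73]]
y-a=[[0.50, 24.84], [3.24, 10.51], [21.74, -5.84]]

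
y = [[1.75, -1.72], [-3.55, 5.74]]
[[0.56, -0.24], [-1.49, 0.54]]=y @ [[0.16, -0.12], [-0.16, 0.02]]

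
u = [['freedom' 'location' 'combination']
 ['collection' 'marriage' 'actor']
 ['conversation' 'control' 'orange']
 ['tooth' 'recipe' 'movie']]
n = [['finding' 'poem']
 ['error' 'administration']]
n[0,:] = ['finding', 'poem']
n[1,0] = 'error'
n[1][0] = 'error'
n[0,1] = 'poem'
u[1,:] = ['collection', 'marriage', 'actor']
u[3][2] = 'movie'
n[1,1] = 'administration'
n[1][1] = 'administration'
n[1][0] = 'error'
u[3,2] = 'movie'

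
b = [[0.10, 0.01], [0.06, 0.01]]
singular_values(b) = [0.12, 0.0]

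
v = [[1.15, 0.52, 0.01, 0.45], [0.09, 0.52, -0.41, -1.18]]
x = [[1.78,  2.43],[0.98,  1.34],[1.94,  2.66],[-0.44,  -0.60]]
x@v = [[2.27, 2.19, -0.98, -2.07], [1.25, 1.21, -0.54, -1.14], [2.47, 2.39, -1.07, -2.27], [-0.56, -0.54, 0.24, 0.51]]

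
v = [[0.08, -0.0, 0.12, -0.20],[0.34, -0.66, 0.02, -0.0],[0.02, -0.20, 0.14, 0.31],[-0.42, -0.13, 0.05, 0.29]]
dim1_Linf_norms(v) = [0.2, 0.66, 0.31, 0.42]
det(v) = 0.02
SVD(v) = [[-0.04, 0.30, 0.26, 0.92], [-0.96, 0.05, 0.26, -0.13], [-0.28, -0.46, -0.77, 0.35], [0.08, -0.84, 0.53, 0.12]] @ diag([0.7740384985162075, 0.6135720883166161, 0.21084456358579515, 0.16833973167341312]) @ [[-0.47,0.87,-0.08,-0.07], [0.63,0.27,-0.11,-0.72], [-0.61,-0.4,-0.21,-0.65], [-0.10,0.01,0.97,-0.23]]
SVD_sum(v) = [[0.02, -0.03, 0.0, 0.0], [0.35, -0.65, 0.06, 0.05], [0.10, -0.19, 0.02, 0.02], [-0.03, 0.05, -0.00, -0.00]] + [[0.11, 0.05, -0.02, -0.13], [0.02, 0.01, -0.0, -0.02], [-0.18, -0.08, 0.03, 0.20], [-0.32, -0.14, 0.06, 0.37]] + [[-0.03, -0.02, -0.01, -0.04], [-0.03, -0.02, -0.01, -0.04], [0.1, 0.07, 0.03, 0.10], [-0.07, -0.04, -0.02, -0.07]] + [[-0.01, 0.00, 0.15, -0.04],  [0.00, -0.00, -0.02, 0.01],  [-0.01, 0.0, 0.06, -0.01],  [-0.0, 0.00, 0.02, -0.0]]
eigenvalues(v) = [-0.66, -0.21, 0.43, 0.28]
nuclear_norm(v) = 1.77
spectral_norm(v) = 0.77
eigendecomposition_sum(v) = [[0.00,-0.0,-0.00,0.00], [0.36,-0.66,-0.04,0.09], [0.07,-0.13,-0.01,0.02], [0.05,-0.08,-0.01,0.01]] + [[-0.11, -0.0, 0.05, -0.07],  [-0.08, -0.00, 0.03, -0.05],  [0.06, 0.00, -0.03, 0.04],  [-0.11, -0.0, 0.05, -0.08]] + [[0.12, 0.01, 0.03, -0.1], [0.03, 0.0, 0.01, -0.02], [-0.66, -0.03, -0.18, 0.52], [-0.62, -0.03, -0.17, 0.49]] + [[0.06, -0.0, 0.04, -0.03], [0.03, -0.0, 0.02, -0.02], [0.54, -0.04, 0.36, -0.28], [0.27, -0.02, 0.18, -0.13]]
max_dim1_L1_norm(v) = 1.02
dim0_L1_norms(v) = [0.86, 0.99, 0.33, 0.8]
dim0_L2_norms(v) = [0.55, 0.7, 0.19, 0.47]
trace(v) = -0.15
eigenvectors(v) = [[0.00, 0.57, 0.14, -0.10],[0.97, 0.42, 0.03, -0.05],[0.20, -0.34, -0.72, -0.89],[0.12, 0.62, -0.68, -0.44]]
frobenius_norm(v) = 1.02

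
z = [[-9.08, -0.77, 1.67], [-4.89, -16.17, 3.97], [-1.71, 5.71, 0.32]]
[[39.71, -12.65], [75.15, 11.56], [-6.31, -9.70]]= z @ [[-3.18, 1.42], [-2.36, -1.25], [5.40, -0.43]]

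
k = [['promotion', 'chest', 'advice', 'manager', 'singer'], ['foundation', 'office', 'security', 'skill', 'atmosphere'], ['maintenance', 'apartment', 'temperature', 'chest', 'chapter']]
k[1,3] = 'skill'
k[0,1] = 'chest'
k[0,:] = ['promotion', 'chest', 'advice', 'manager', 'singer']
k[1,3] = 'skill'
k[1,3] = 'skill'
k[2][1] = 'apartment'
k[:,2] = ['advice', 'security', 'temperature']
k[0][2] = 'advice'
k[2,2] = 'temperature'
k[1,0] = 'foundation'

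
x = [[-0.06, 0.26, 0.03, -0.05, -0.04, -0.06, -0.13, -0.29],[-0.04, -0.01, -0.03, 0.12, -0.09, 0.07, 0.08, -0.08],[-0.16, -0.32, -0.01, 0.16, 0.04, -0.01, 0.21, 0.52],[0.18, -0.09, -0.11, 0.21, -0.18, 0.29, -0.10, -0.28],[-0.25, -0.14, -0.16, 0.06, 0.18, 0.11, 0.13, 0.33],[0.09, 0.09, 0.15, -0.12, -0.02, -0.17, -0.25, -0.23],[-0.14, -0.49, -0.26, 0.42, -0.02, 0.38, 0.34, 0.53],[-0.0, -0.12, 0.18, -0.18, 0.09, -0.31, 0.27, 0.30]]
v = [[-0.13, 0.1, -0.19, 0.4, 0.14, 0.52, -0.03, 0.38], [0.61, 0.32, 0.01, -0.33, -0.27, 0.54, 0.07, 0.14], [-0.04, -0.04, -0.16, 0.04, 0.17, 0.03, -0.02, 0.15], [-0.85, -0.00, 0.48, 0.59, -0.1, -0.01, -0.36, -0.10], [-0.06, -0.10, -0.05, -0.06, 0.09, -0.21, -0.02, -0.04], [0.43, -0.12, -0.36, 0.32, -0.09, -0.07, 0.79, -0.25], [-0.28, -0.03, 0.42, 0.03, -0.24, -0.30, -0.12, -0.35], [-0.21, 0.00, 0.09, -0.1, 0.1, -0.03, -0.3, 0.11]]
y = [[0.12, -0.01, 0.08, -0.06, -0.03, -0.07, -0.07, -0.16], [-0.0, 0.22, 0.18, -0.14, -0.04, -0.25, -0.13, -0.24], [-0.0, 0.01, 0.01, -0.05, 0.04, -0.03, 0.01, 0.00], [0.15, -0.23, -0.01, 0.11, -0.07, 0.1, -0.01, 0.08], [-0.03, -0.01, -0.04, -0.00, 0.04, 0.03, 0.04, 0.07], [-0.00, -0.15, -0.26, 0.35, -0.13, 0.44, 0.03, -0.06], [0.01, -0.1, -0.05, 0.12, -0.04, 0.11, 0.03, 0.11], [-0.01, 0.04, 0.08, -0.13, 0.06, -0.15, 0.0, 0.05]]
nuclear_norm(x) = 3.06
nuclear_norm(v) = 4.33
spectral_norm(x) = 1.40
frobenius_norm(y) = 0.98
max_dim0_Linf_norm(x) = 0.53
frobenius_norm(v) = 2.26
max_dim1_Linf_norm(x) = 0.53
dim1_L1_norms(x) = [0.92, 0.52, 1.43, 1.44, 1.36, 1.12, 2.58, 1.45]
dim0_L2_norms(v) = [1.19, 0.37, 0.78, 0.86, 0.46, 0.84, 0.93, 0.63]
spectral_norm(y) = 0.86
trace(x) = 0.78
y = v @ x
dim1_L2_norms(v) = [0.81, 0.99, 0.29, 1.2, 0.27, 1.06, 0.74, 0.42]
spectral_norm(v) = 1.61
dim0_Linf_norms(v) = [0.85, 0.32, 0.48, 0.59, 0.27, 0.54, 0.79, 0.38]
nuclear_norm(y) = 1.63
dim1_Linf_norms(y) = [0.16, 0.25, 0.05, 0.23, 0.07, 0.44, 0.12, 0.15]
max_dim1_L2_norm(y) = 0.65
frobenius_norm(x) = 1.69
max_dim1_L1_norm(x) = 2.58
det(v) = -0.00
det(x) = -0.00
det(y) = 0.00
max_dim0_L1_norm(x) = 2.56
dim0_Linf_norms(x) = [0.25, 0.49, 0.26, 0.42, 0.18, 0.38, 0.34, 0.53]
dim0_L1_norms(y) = [0.32, 0.77, 0.71, 0.96, 0.45, 1.18, 0.32, 0.77]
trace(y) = 1.02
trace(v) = 0.63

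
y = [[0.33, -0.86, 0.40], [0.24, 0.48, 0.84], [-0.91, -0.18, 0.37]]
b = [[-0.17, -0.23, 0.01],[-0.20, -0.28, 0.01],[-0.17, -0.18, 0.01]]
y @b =[[0.05, 0.09, -0.00], [-0.28, -0.34, 0.02], [0.13, 0.19, -0.01]]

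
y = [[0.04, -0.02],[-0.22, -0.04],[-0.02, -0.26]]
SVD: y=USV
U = [[0.00,  0.21], [-0.49,  -0.85], [-0.87,  0.48]]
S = [0.28, 0.21]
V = [[0.45,0.89],  [0.89,-0.45]]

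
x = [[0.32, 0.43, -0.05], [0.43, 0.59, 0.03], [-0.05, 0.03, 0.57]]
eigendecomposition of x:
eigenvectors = [[-0.8, 0.59, -0.07], [0.59, 0.81, 0.07], [-0.10, -0.02, 0.99]]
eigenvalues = [-0.0, 0.91, 0.58]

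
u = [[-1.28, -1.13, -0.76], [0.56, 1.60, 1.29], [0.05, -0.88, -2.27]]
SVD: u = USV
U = [[-0.46, -0.69, 0.56], [0.61, 0.22, 0.77], [-0.65, 0.69, 0.32]]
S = [3.44, 1.39, 0.44]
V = [[0.26, 0.60, 0.76], [0.75, 0.37, -0.55], [-0.61, 0.71, -0.35]]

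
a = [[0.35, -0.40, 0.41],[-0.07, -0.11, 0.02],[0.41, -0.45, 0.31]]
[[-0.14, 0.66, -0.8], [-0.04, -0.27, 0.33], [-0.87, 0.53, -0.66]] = a @ [[-2.48, 1.82, -2.28], [2.75, 1.56, -1.87], [4.45, 1.58, -1.84]]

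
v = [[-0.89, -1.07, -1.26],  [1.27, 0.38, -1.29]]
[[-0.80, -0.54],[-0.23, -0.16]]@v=[[0.03, 0.65, 1.7],[0.00, 0.19, 0.5]]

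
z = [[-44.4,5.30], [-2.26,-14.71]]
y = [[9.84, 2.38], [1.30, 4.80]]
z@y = [[-430.01, -80.23], [-41.36, -75.99]]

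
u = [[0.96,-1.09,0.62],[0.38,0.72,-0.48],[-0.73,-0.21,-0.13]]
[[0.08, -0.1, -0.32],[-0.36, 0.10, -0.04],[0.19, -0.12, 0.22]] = u @ [[-0.28, 0.05, -0.26], [-0.13, 0.26, -0.04], [0.34, 0.22, -0.18]]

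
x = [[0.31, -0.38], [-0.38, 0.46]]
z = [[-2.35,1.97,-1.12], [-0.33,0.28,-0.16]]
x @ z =[[-0.6, 0.5, -0.29], [0.74, -0.62, 0.35]]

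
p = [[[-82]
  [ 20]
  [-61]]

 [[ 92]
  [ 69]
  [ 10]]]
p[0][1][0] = 20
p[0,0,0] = -82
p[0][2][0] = -61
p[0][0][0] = -82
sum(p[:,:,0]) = 48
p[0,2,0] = -61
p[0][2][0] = -61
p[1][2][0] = 10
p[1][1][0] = 69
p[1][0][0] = 92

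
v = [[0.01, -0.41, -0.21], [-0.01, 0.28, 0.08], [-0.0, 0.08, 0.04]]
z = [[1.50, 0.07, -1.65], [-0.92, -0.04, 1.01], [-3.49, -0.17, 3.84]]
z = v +[[1.49, 0.48, -1.44], [-0.91, -0.32, 0.93], [-3.49, -0.25, 3.8]]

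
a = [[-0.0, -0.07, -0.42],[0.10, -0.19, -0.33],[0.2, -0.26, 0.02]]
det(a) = -0.000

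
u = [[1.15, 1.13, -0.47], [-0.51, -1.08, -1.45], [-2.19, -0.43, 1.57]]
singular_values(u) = [3.09, 2.01, 0.46]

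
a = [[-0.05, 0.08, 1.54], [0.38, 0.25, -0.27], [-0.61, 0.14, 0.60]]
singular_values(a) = [1.71, 0.63, 0.28]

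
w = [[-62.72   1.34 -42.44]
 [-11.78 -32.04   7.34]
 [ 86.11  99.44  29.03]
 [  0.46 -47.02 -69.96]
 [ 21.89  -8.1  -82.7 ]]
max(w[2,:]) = 99.44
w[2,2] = 29.03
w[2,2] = 29.03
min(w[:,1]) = -47.02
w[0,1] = 1.34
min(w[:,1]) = -47.02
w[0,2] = -42.44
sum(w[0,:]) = -103.82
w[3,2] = -69.96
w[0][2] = -42.44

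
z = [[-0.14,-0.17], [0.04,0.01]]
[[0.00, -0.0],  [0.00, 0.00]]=z @ [[0.00, -0.00], [-0.0, 0.01]]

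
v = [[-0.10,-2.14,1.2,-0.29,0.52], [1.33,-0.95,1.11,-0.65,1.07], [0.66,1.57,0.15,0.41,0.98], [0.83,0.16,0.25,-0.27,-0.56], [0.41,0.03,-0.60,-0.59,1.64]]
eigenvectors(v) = [[-0.70+0.00j,(-0.7-0j),-0.01-0.03j,-0.01+0.03j,-0.44+0.00j], [(-0.12+0.33j),(-0.12-0.33j),-0.45-0.10j,-0.45+0.10j,0.34+0.00j], [(0.42-0.15j),0.42+0.15j,(-0.71+0j),-0.71-0.00j,0.40+0.00j], [(0.2+0.31j),(0.2-0.31j),(-0.02+0.13j),-0.02-0.13j,-0.73+0.00j], [0.18+0.11j,0.18-0.11j,(-0.21-0.46j),(-0.21+0.46j),-0.01+0.00j]]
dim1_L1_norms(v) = [4.25, 5.11, 3.77, 2.07, 3.27]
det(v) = 0.05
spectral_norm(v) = 3.26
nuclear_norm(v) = 8.36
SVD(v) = [[0.74,-0.22,-0.13,-0.4,0.47], [0.61,0.43,0.38,0.12,-0.54], [-0.26,0.65,0.23,-0.63,0.25], [0.01,0.04,0.62,0.5,0.6], [0.13,0.58,-0.63,0.42,0.26]] @ diag([3.2636945674548246, 2.585736024996076, 1.5381137005613232, 0.9660021320974685, 0.0036199906150548625]) @ [[0.19, -0.78, 0.44, -0.24, 0.30], [0.50, 0.43, -0.02, -0.12, 0.74], [0.61, 0.23, 0.54, 0.06, -0.53], [0.4, -0.15, -0.59, -0.63, -0.29], [0.44, -0.34, -0.40, 0.73, 0.01]]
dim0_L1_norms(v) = [3.33, 4.85, 3.31, 2.21, 4.77]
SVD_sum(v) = [[0.46,-1.90,1.07,-0.59,0.73], [0.38,-1.55,0.88,-0.48,0.60], [-0.16,0.66,-0.37,0.21,-0.26], [0.01,-0.03,0.02,-0.01,0.01], [0.08,-0.34,0.19,-0.1,0.13]] + [[-0.29,  -0.25,  0.01,  0.07,  -0.43], [0.55,  0.48,  -0.02,  -0.13,  0.82], [0.84,  0.73,  -0.03,  -0.19,  1.25], [0.05,  0.04,  -0.0,  -0.01,  0.07], [0.75,  0.66,  -0.02,  -0.17,  1.12]] + [[-0.12, -0.05, -0.11, -0.01, 0.11], [0.36, 0.14, 0.32, 0.03, -0.31], [0.22, 0.08, 0.19, 0.02, -0.19], [0.58, 0.22, 0.52, 0.05, -0.50], [-0.59, -0.23, -0.53, -0.05, 0.51]] + [[-0.15, 0.06, 0.23, 0.24, 0.11], [0.05, -0.02, -0.07, -0.07, -0.03], [-0.24, 0.09, 0.36, 0.38, 0.17], [0.19, -0.07, -0.29, -0.31, -0.14], [0.16, -0.06, -0.24, -0.26, -0.12]] + [[0.0, -0.0, -0.00, 0.00, 0.00], [-0.0, 0.0, 0.00, -0.00, -0.00], [0.00, -0.00, -0.00, 0.0, 0.00], [0.00, -0.00, -0.0, 0.0, 0.00], [0.0, -0.00, -0.0, 0.00, 0.0]]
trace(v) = 0.47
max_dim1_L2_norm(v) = 2.53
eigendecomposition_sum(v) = [[(-0.05+0.82j), (-1.06-0.59j), 0.62+0.40j, (-0.13-0.54j), 0.20-0.08j], [0.38+0.16j, (-0.45+0.4j), 0.29-0.22j, -0.28-0.03j, -0.00-0.11j], [(-0.14-0.51j), 0.76+0.13j, -0.46-0.11j, 0.19+0.30j, (-0.11+0.09j)], [(0.38-0.21j), (0.03+0.63j), (0.01-0.39j), (-0.21+0.21j), (-0.09-0.07j)], [0.14-0.20j, 0.18+0.32j, -0.09-0.20j, (-0.05+0.16j), (-0.07-0.01j)]] + [[(-0.05-0.82j), -1.06+0.59j, (0.62-0.4j), -0.13+0.54j, 0.20+0.08j], [0.38-0.16j, (-0.45-0.4j), 0.29+0.22j, -0.28+0.03j, -0.00+0.11j], [(-0.14+0.51j), 0.76-0.13j, (-0.46+0.11j), 0.19-0.30j, (-0.11-0.09j)], [0.38+0.21j, 0.03-0.63j, 0.01+0.39j, -0.21-0.21j, -0.09+0.07j], [0.14+0.20j, (0.18-0.32j), -0.09+0.20j, -0.05-0.16j, -0.07+0.01j]] + [[-0.00+0.02j, -0.01+0.00j, -0.02+0.03j, (-0.02+0j), 0.06+0.02j], [(0.29+0.15j), (-0.02+0.17j), 0.26+0.44j, -0.05+0.24j, (0.54-0.61j)], [0.47+0.12j, 0.02+0.26j, 0.53+0.56j, (0.01+0.38j), 0.60-1.08j], [0.03-0.09j, (0.05+0j), 0.12-0.09j, (0.07+0.01j), (-0.19-0.14j)], [(0.06+0.35j), -0.16+0.09j, (-0.21+0.52j), -0.24+0.12j, 0.88+0.07j]] + [[(-0-0.02j), -0.01-0.00j, (-0.02-0.03j), -0.02-0.00j, 0.06-0.02j], [(0.29-0.15j), (-0.02-0.17j), 0.26-0.44j, (-0.05-0.24j), 0.54+0.61j], [(0.47-0.12j), 0.02-0.26j, (0.53-0.56j), (0.01-0.38j), 0.60+1.08j], [0.03+0.09j, 0.05-0.00j, 0.12+0.09j, 0.07-0.01j, -0.19+0.14j], [(0.06-0.35j), -0.16-0.09j, -0.21-0.52j, (-0.24-0.12j), 0.88-0.07j]] + [[0.00+0.00j, -0.00+0.00j, -0j, 0.00-0.00j, 0j],[(-0-0j), -0j, (-0+0j), -0.00+0.00j, -0.00-0.00j],[-0.00-0.00j, -0j, -0.00+0.00j, -0.00+0.00j, (-0-0j)],[0j, (-0+0j), 0.00-0.00j, -0j, 0.00+0.00j],[0j, (-0+0j), 0.00-0.00j, -0j, 0j]]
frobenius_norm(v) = 4.54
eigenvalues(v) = [(-1.23+1.31j), (-1.23-1.31j), (1.47+0.82j), (1.47-0.82j), 0j]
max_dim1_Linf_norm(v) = 2.14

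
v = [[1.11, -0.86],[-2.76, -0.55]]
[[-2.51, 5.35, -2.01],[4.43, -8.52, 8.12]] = v@[[-1.74, 3.44, -2.71], [0.67, -1.78, -1.16]]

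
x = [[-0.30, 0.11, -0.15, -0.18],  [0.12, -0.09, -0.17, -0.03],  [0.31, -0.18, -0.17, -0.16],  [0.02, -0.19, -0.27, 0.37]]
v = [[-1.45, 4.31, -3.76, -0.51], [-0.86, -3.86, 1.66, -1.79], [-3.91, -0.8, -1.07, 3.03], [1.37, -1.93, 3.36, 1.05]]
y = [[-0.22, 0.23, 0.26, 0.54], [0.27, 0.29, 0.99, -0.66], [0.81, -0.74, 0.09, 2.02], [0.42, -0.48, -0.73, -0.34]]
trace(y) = -0.18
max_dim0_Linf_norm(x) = 0.37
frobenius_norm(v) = 10.05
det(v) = -73.95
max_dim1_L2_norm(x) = 0.5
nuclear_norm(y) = 4.69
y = v @ x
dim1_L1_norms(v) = [10.03, 8.17, 8.81, 7.71]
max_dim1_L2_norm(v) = 5.92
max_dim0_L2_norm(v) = 6.15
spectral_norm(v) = 8.04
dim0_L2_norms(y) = [0.98, 0.96, 1.26, 2.22]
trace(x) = -0.19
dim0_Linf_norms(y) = [0.81, 0.74, 0.99, 2.02]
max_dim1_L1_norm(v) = 10.03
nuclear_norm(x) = 1.38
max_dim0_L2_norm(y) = 2.22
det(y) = -0.14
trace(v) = -5.33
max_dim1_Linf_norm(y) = 2.02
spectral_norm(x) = 0.57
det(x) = 0.00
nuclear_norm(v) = 16.87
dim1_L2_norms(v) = [5.92, 4.65, 5.12, 4.24]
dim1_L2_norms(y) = [0.68, 1.25, 2.3, 1.03]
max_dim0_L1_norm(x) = 0.76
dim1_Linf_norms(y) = [0.54, 0.99, 2.02, 0.73]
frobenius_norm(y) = 2.89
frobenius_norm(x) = 0.80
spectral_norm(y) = 2.40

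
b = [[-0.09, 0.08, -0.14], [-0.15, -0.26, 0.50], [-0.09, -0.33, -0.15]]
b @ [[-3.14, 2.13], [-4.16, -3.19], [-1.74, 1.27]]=[[0.19, -0.62],[0.68, 1.14],[1.92, 0.67]]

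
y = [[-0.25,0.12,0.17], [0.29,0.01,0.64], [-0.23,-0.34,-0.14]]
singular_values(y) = [0.75, 0.35, 0.32]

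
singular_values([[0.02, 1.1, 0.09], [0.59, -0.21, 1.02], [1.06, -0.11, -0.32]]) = [1.32, 1.08, 1.0]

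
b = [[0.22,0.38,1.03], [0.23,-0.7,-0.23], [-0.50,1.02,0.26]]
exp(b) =[[1.02, 0.75, 1.15],  [0.22, 0.48, -0.06],  [-0.47, 0.67, 0.92]]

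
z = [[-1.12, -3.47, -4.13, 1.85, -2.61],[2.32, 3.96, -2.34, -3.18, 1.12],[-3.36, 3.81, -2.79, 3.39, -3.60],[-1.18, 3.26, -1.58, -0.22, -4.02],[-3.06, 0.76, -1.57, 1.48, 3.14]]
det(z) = 1696.745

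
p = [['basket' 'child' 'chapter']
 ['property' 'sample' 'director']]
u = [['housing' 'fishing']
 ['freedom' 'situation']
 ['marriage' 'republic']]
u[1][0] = 'freedom'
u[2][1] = 'republic'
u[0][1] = 'fishing'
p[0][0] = 'basket'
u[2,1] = 'republic'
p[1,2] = 'director'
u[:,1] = ['fishing', 'situation', 'republic']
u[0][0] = 'housing'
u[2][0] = 'marriage'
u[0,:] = ['housing', 'fishing']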